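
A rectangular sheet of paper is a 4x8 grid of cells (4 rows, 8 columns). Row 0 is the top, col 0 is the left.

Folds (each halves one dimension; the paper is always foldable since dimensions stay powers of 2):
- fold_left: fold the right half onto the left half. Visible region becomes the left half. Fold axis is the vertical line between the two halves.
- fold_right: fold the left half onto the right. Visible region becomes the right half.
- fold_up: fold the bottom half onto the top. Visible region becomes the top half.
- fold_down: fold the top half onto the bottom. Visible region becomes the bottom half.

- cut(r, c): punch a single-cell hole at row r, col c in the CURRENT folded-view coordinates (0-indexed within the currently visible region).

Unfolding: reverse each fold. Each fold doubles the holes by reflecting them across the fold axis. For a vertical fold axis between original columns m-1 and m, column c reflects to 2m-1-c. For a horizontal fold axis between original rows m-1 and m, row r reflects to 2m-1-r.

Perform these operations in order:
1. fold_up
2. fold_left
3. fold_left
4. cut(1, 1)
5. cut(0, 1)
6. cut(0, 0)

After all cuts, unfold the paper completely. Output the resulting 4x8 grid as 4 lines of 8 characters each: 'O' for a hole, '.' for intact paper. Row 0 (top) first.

Answer: OOOOOOOO
.OO..OO.
.OO..OO.
OOOOOOOO

Derivation:
Op 1 fold_up: fold axis h@2; visible region now rows[0,2) x cols[0,8) = 2x8
Op 2 fold_left: fold axis v@4; visible region now rows[0,2) x cols[0,4) = 2x4
Op 3 fold_left: fold axis v@2; visible region now rows[0,2) x cols[0,2) = 2x2
Op 4 cut(1, 1): punch at orig (1,1); cuts so far [(1, 1)]; region rows[0,2) x cols[0,2) = 2x2
Op 5 cut(0, 1): punch at orig (0,1); cuts so far [(0, 1), (1, 1)]; region rows[0,2) x cols[0,2) = 2x2
Op 6 cut(0, 0): punch at orig (0,0); cuts so far [(0, 0), (0, 1), (1, 1)]; region rows[0,2) x cols[0,2) = 2x2
Unfold 1 (reflect across v@2): 6 holes -> [(0, 0), (0, 1), (0, 2), (0, 3), (1, 1), (1, 2)]
Unfold 2 (reflect across v@4): 12 holes -> [(0, 0), (0, 1), (0, 2), (0, 3), (0, 4), (0, 5), (0, 6), (0, 7), (1, 1), (1, 2), (1, 5), (1, 6)]
Unfold 3 (reflect across h@2): 24 holes -> [(0, 0), (0, 1), (0, 2), (0, 3), (0, 4), (0, 5), (0, 6), (0, 7), (1, 1), (1, 2), (1, 5), (1, 6), (2, 1), (2, 2), (2, 5), (2, 6), (3, 0), (3, 1), (3, 2), (3, 3), (3, 4), (3, 5), (3, 6), (3, 7)]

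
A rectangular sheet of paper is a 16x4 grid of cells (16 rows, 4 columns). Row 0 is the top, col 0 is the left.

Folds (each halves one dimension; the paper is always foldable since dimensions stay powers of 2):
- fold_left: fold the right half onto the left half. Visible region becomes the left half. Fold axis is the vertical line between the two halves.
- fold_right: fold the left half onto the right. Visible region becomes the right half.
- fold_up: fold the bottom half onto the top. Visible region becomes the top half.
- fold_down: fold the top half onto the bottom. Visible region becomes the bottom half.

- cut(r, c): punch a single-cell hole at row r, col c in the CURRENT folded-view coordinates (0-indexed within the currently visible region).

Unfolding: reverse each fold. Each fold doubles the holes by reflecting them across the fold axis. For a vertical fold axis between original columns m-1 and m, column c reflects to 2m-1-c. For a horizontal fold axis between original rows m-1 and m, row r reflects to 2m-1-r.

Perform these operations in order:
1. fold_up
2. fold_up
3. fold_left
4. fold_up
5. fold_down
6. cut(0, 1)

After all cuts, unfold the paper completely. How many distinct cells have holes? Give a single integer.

Answer: 32

Derivation:
Op 1 fold_up: fold axis h@8; visible region now rows[0,8) x cols[0,4) = 8x4
Op 2 fold_up: fold axis h@4; visible region now rows[0,4) x cols[0,4) = 4x4
Op 3 fold_left: fold axis v@2; visible region now rows[0,4) x cols[0,2) = 4x2
Op 4 fold_up: fold axis h@2; visible region now rows[0,2) x cols[0,2) = 2x2
Op 5 fold_down: fold axis h@1; visible region now rows[1,2) x cols[0,2) = 1x2
Op 6 cut(0, 1): punch at orig (1,1); cuts so far [(1, 1)]; region rows[1,2) x cols[0,2) = 1x2
Unfold 1 (reflect across h@1): 2 holes -> [(0, 1), (1, 1)]
Unfold 2 (reflect across h@2): 4 holes -> [(0, 1), (1, 1), (2, 1), (3, 1)]
Unfold 3 (reflect across v@2): 8 holes -> [(0, 1), (0, 2), (1, 1), (1, 2), (2, 1), (2, 2), (3, 1), (3, 2)]
Unfold 4 (reflect across h@4): 16 holes -> [(0, 1), (0, 2), (1, 1), (1, 2), (2, 1), (2, 2), (3, 1), (3, 2), (4, 1), (4, 2), (5, 1), (5, 2), (6, 1), (6, 2), (7, 1), (7, 2)]
Unfold 5 (reflect across h@8): 32 holes -> [(0, 1), (0, 2), (1, 1), (1, 2), (2, 1), (2, 2), (3, 1), (3, 2), (4, 1), (4, 2), (5, 1), (5, 2), (6, 1), (6, 2), (7, 1), (7, 2), (8, 1), (8, 2), (9, 1), (9, 2), (10, 1), (10, 2), (11, 1), (11, 2), (12, 1), (12, 2), (13, 1), (13, 2), (14, 1), (14, 2), (15, 1), (15, 2)]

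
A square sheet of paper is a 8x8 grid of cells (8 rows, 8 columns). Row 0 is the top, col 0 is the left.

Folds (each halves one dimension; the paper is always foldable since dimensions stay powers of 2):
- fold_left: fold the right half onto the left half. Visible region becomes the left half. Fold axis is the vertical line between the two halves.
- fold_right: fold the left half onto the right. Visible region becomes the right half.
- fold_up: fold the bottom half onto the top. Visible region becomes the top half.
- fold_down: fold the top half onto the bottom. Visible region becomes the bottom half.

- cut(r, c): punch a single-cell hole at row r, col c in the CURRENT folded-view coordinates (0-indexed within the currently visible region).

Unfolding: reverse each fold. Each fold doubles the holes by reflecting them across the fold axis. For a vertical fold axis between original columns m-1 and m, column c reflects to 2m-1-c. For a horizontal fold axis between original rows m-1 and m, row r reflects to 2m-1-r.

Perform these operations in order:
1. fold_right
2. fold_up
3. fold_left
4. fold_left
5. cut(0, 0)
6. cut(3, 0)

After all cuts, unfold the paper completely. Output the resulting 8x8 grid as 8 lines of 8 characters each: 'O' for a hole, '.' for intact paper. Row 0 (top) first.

Op 1 fold_right: fold axis v@4; visible region now rows[0,8) x cols[4,8) = 8x4
Op 2 fold_up: fold axis h@4; visible region now rows[0,4) x cols[4,8) = 4x4
Op 3 fold_left: fold axis v@6; visible region now rows[0,4) x cols[4,6) = 4x2
Op 4 fold_left: fold axis v@5; visible region now rows[0,4) x cols[4,5) = 4x1
Op 5 cut(0, 0): punch at orig (0,4); cuts so far [(0, 4)]; region rows[0,4) x cols[4,5) = 4x1
Op 6 cut(3, 0): punch at orig (3,4); cuts so far [(0, 4), (3, 4)]; region rows[0,4) x cols[4,5) = 4x1
Unfold 1 (reflect across v@5): 4 holes -> [(0, 4), (0, 5), (3, 4), (3, 5)]
Unfold 2 (reflect across v@6): 8 holes -> [(0, 4), (0, 5), (0, 6), (0, 7), (3, 4), (3, 5), (3, 6), (3, 7)]
Unfold 3 (reflect across h@4): 16 holes -> [(0, 4), (0, 5), (0, 6), (0, 7), (3, 4), (3, 5), (3, 6), (3, 7), (4, 4), (4, 5), (4, 6), (4, 7), (7, 4), (7, 5), (7, 6), (7, 7)]
Unfold 4 (reflect across v@4): 32 holes -> [(0, 0), (0, 1), (0, 2), (0, 3), (0, 4), (0, 5), (0, 6), (0, 7), (3, 0), (3, 1), (3, 2), (3, 3), (3, 4), (3, 5), (3, 6), (3, 7), (4, 0), (4, 1), (4, 2), (4, 3), (4, 4), (4, 5), (4, 6), (4, 7), (7, 0), (7, 1), (7, 2), (7, 3), (7, 4), (7, 5), (7, 6), (7, 7)]

Answer: OOOOOOOO
........
........
OOOOOOOO
OOOOOOOO
........
........
OOOOOOOO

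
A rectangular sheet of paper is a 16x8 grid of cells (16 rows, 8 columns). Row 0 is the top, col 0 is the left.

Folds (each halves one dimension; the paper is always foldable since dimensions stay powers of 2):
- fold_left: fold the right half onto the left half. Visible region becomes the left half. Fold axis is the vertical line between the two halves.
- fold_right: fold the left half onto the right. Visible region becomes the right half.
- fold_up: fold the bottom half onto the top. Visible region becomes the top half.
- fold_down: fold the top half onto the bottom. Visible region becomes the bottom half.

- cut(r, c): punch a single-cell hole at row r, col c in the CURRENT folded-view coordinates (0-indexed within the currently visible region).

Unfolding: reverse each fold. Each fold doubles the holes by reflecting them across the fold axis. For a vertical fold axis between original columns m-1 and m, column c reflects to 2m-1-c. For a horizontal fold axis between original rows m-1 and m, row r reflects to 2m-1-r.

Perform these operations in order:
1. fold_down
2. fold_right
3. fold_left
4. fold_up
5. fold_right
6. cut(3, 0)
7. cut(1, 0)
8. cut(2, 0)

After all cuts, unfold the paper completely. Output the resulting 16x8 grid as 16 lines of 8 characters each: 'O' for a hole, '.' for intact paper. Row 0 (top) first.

Op 1 fold_down: fold axis h@8; visible region now rows[8,16) x cols[0,8) = 8x8
Op 2 fold_right: fold axis v@4; visible region now rows[8,16) x cols[4,8) = 8x4
Op 3 fold_left: fold axis v@6; visible region now rows[8,16) x cols[4,6) = 8x2
Op 4 fold_up: fold axis h@12; visible region now rows[8,12) x cols[4,6) = 4x2
Op 5 fold_right: fold axis v@5; visible region now rows[8,12) x cols[5,6) = 4x1
Op 6 cut(3, 0): punch at orig (11,5); cuts so far [(11, 5)]; region rows[8,12) x cols[5,6) = 4x1
Op 7 cut(1, 0): punch at orig (9,5); cuts so far [(9, 5), (11, 5)]; region rows[8,12) x cols[5,6) = 4x1
Op 8 cut(2, 0): punch at orig (10,5); cuts so far [(9, 5), (10, 5), (11, 5)]; region rows[8,12) x cols[5,6) = 4x1
Unfold 1 (reflect across v@5): 6 holes -> [(9, 4), (9, 5), (10, 4), (10, 5), (11, 4), (11, 5)]
Unfold 2 (reflect across h@12): 12 holes -> [(9, 4), (9, 5), (10, 4), (10, 5), (11, 4), (11, 5), (12, 4), (12, 5), (13, 4), (13, 5), (14, 4), (14, 5)]
Unfold 3 (reflect across v@6): 24 holes -> [(9, 4), (9, 5), (9, 6), (9, 7), (10, 4), (10, 5), (10, 6), (10, 7), (11, 4), (11, 5), (11, 6), (11, 7), (12, 4), (12, 5), (12, 6), (12, 7), (13, 4), (13, 5), (13, 6), (13, 7), (14, 4), (14, 5), (14, 6), (14, 7)]
Unfold 4 (reflect across v@4): 48 holes -> [(9, 0), (9, 1), (9, 2), (9, 3), (9, 4), (9, 5), (9, 6), (9, 7), (10, 0), (10, 1), (10, 2), (10, 3), (10, 4), (10, 5), (10, 6), (10, 7), (11, 0), (11, 1), (11, 2), (11, 3), (11, 4), (11, 5), (11, 6), (11, 7), (12, 0), (12, 1), (12, 2), (12, 3), (12, 4), (12, 5), (12, 6), (12, 7), (13, 0), (13, 1), (13, 2), (13, 3), (13, 4), (13, 5), (13, 6), (13, 7), (14, 0), (14, 1), (14, 2), (14, 3), (14, 4), (14, 5), (14, 6), (14, 7)]
Unfold 5 (reflect across h@8): 96 holes -> [(1, 0), (1, 1), (1, 2), (1, 3), (1, 4), (1, 5), (1, 6), (1, 7), (2, 0), (2, 1), (2, 2), (2, 3), (2, 4), (2, 5), (2, 6), (2, 7), (3, 0), (3, 1), (3, 2), (3, 3), (3, 4), (3, 5), (3, 6), (3, 7), (4, 0), (4, 1), (4, 2), (4, 3), (4, 4), (4, 5), (4, 6), (4, 7), (5, 0), (5, 1), (5, 2), (5, 3), (5, 4), (5, 5), (5, 6), (5, 7), (6, 0), (6, 1), (6, 2), (6, 3), (6, 4), (6, 5), (6, 6), (6, 7), (9, 0), (9, 1), (9, 2), (9, 3), (9, 4), (9, 5), (9, 6), (9, 7), (10, 0), (10, 1), (10, 2), (10, 3), (10, 4), (10, 5), (10, 6), (10, 7), (11, 0), (11, 1), (11, 2), (11, 3), (11, 4), (11, 5), (11, 6), (11, 7), (12, 0), (12, 1), (12, 2), (12, 3), (12, 4), (12, 5), (12, 6), (12, 7), (13, 0), (13, 1), (13, 2), (13, 3), (13, 4), (13, 5), (13, 6), (13, 7), (14, 0), (14, 1), (14, 2), (14, 3), (14, 4), (14, 5), (14, 6), (14, 7)]

Answer: ........
OOOOOOOO
OOOOOOOO
OOOOOOOO
OOOOOOOO
OOOOOOOO
OOOOOOOO
........
........
OOOOOOOO
OOOOOOOO
OOOOOOOO
OOOOOOOO
OOOOOOOO
OOOOOOOO
........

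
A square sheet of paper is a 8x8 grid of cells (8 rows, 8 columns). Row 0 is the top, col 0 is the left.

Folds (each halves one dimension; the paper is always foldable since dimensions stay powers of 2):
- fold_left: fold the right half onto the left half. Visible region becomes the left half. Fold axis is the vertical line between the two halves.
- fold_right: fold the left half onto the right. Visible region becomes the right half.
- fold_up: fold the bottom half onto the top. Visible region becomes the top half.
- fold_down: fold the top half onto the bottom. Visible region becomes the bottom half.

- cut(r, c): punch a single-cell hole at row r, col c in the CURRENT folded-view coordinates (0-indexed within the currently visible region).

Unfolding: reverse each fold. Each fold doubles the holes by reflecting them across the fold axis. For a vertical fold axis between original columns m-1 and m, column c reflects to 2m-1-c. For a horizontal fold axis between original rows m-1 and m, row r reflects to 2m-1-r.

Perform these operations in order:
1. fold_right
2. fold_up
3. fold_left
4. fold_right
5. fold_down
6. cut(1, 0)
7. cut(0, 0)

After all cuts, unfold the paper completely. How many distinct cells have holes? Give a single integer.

Answer: 64

Derivation:
Op 1 fold_right: fold axis v@4; visible region now rows[0,8) x cols[4,8) = 8x4
Op 2 fold_up: fold axis h@4; visible region now rows[0,4) x cols[4,8) = 4x4
Op 3 fold_left: fold axis v@6; visible region now rows[0,4) x cols[4,6) = 4x2
Op 4 fold_right: fold axis v@5; visible region now rows[0,4) x cols[5,6) = 4x1
Op 5 fold_down: fold axis h@2; visible region now rows[2,4) x cols[5,6) = 2x1
Op 6 cut(1, 0): punch at orig (3,5); cuts so far [(3, 5)]; region rows[2,4) x cols[5,6) = 2x1
Op 7 cut(0, 0): punch at orig (2,5); cuts so far [(2, 5), (3, 5)]; region rows[2,4) x cols[5,6) = 2x1
Unfold 1 (reflect across h@2): 4 holes -> [(0, 5), (1, 5), (2, 5), (3, 5)]
Unfold 2 (reflect across v@5): 8 holes -> [(0, 4), (0, 5), (1, 4), (1, 5), (2, 4), (2, 5), (3, 4), (3, 5)]
Unfold 3 (reflect across v@6): 16 holes -> [(0, 4), (0, 5), (0, 6), (0, 7), (1, 4), (1, 5), (1, 6), (1, 7), (2, 4), (2, 5), (2, 6), (2, 7), (3, 4), (3, 5), (3, 6), (3, 7)]
Unfold 4 (reflect across h@4): 32 holes -> [(0, 4), (0, 5), (0, 6), (0, 7), (1, 4), (1, 5), (1, 6), (1, 7), (2, 4), (2, 5), (2, 6), (2, 7), (3, 4), (3, 5), (3, 6), (3, 7), (4, 4), (4, 5), (4, 6), (4, 7), (5, 4), (5, 5), (5, 6), (5, 7), (6, 4), (6, 5), (6, 6), (6, 7), (7, 4), (7, 5), (7, 6), (7, 7)]
Unfold 5 (reflect across v@4): 64 holes -> [(0, 0), (0, 1), (0, 2), (0, 3), (0, 4), (0, 5), (0, 6), (0, 7), (1, 0), (1, 1), (1, 2), (1, 3), (1, 4), (1, 5), (1, 6), (1, 7), (2, 0), (2, 1), (2, 2), (2, 3), (2, 4), (2, 5), (2, 6), (2, 7), (3, 0), (3, 1), (3, 2), (3, 3), (3, 4), (3, 5), (3, 6), (3, 7), (4, 0), (4, 1), (4, 2), (4, 3), (4, 4), (4, 5), (4, 6), (4, 7), (5, 0), (5, 1), (5, 2), (5, 3), (5, 4), (5, 5), (5, 6), (5, 7), (6, 0), (6, 1), (6, 2), (6, 3), (6, 4), (6, 5), (6, 6), (6, 7), (7, 0), (7, 1), (7, 2), (7, 3), (7, 4), (7, 5), (7, 6), (7, 7)]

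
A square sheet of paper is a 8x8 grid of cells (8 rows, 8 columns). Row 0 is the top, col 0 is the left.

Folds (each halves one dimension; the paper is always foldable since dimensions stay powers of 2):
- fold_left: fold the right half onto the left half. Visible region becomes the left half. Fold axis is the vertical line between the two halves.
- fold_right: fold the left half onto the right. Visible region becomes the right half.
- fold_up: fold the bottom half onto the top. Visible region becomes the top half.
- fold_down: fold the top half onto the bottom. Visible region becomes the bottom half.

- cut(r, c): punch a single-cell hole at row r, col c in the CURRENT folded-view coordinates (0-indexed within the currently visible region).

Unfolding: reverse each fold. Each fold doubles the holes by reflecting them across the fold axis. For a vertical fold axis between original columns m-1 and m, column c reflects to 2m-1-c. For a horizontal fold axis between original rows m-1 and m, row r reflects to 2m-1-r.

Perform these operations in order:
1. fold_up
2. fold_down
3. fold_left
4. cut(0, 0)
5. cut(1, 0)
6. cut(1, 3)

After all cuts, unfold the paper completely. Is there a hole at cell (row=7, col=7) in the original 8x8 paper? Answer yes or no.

Op 1 fold_up: fold axis h@4; visible region now rows[0,4) x cols[0,8) = 4x8
Op 2 fold_down: fold axis h@2; visible region now rows[2,4) x cols[0,8) = 2x8
Op 3 fold_left: fold axis v@4; visible region now rows[2,4) x cols[0,4) = 2x4
Op 4 cut(0, 0): punch at orig (2,0); cuts so far [(2, 0)]; region rows[2,4) x cols[0,4) = 2x4
Op 5 cut(1, 0): punch at orig (3,0); cuts so far [(2, 0), (3, 0)]; region rows[2,4) x cols[0,4) = 2x4
Op 6 cut(1, 3): punch at orig (3,3); cuts so far [(2, 0), (3, 0), (3, 3)]; region rows[2,4) x cols[0,4) = 2x4
Unfold 1 (reflect across v@4): 6 holes -> [(2, 0), (2, 7), (3, 0), (3, 3), (3, 4), (3, 7)]
Unfold 2 (reflect across h@2): 12 holes -> [(0, 0), (0, 3), (0, 4), (0, 7), (1, 0), (1, 7), (2, 0), (2, 7), (3, 0), (3, 3), (3, 4), (3, 7)]
Unfold 3 (reflect across h@4): 24 holes -> [(0, 0), (0, 3), (0, 4), (0, 7), (1, 0), (1, 7), (2, 0), (2, 7), (3, 0), (3, 3), (3, 4), (3, 7), (4, 0), (4, 3), (4, 4), (4, 7), (5, 0), (5, 7), (6, 0), (6, 7), (7, 0), (7, 3), (7, 4), (7, 7)]
Holes: [(0, 0), (0, 3), (0, 4), (0, 7), (1, 0), (1, 7), (2, 0), (2, 7), (3, 0), (3, 3), (3, 4), (3, 7), (4, 0), (4, 3), (4, 4), (4, 7), (5, 0), (5, 7), (6, 0), (6, 7), (7, 0), (7, 3), (7, 4), (7, 7)]

Answer: yes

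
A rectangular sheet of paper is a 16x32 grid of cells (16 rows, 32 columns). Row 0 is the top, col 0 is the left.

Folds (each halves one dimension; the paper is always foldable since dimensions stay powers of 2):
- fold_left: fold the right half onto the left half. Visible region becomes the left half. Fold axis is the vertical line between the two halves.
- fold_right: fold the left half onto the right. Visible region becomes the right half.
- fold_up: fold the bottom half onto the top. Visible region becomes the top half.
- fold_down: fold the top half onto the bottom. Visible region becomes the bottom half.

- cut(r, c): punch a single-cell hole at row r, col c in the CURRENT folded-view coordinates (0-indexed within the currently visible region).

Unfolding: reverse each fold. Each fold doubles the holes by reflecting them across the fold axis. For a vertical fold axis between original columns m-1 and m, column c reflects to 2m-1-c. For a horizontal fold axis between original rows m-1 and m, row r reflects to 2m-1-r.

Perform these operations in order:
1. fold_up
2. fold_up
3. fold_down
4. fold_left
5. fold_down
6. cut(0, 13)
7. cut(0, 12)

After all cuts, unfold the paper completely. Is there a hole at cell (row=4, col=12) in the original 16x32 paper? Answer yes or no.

Answer: yes

Derivation:
Op 1 fold_up: fold axis h@8; visible region now rows[0,8) x cols[0,32) = 8x32
Op 2 fold_up: fold axis h@4; visible region now rows[0,4) x cols[0,32) = 4x32
Op 3 fold_down: fold axis h@2; visible region now rows[2,4) x cols[0,32) = 2x32
Op 4 fold_left: fold axis v@16; visible region now rows[2,4) x cols[0,16) = 2x16
Op 5 fold_down: fold axis h@3; visible region now rows[3,4) x cols[0,16) = 1x16
Op 6 cut(0, 13): punch at orig (3,13); cuts so far [(3, 13)]; region rows[3,4) x cols[0,16) = 1x16
Op 7 cut(0, 12): punch at orig (3,12); cuts so far [(3, 12), (3, 13)]; region rows[3,4) x cols[0,16) = 1x16
Unfold 1 (reflect across h@3): 4 holes -> [(2, 12), (2, 13), (3, 12), (3, 13)]
Unfold 2 (reflect across v@16): 8 holes -> [(2, 12), (2, 13), (2, 18), (2, 19), (3, 12), (3, 13), (3, 18), (3, 19)]
Unfold 3 (reflect across h@2): 16 holes -> [(0, 12), (0, 13), (0, 18), (0, 19), (1, 12), (1, 13), (1, 18), (1, 19), (2, 12), (2, 13), (2, 18), (2, 19), (3, 12), (3, 13), (3, 18), (3, 19)]
Unfold 4 (reflect across h@4): 32 holes -> [(0, 12), (0, 13), (0, 18), (0, 19), (1, 12), (1, 13), (1, 18), (1, 19), (2, 12), (2, 13), (2, 18), (2, 19), (3, 12), (3, 13), (3, 18), (3, 19), (4, 12), (4, 13), (4, 18), (4, 19), (5, 12), (5, 13), (5, 18), (5, 19), (6, 12), (6, 13), (6, 18), (6, 19), (7, 12), (7, 13), (7, 18), (7, 19)]
Unfold 5 (reflect across h@8): 64 holes -> [(0, 12), (0, 13), (0, 18), (0, 19), (1, 12), (1, 13), (1, 18), (1, 19), (2, 12), (2, 13), (2, 18), (2, 19), (3, 12), (3, 13), (3, 18), (3, 19), (4, 12), (4, 13), (4, 18), (4, 19), (5, 12), (5, 13), (5, 18), (5, 19), (6, 12), (6, 13), (6, 18), (6, 19), (7, 12), (7, 13), (7, 18), (7, 19), (8, 12), (8, 13), (8, 18), (8, 19), (9, 12), (9, 13), (9, 18), (9, 19), (10, 12), (10, 13), (10, 18), (10, 19), (11, 12), (11, 13), (11, 18), (11, 19), (12, 12), (12, 13), (12, 18), (12, 19), (13, 12), (13, 13), (13, 18), (13, 19), (14, 12), (14, 13), (14, 18), (14, 19), (15, 12), (15, 13), (15, 18), (15, 19)]
Holes: [(0, 12), (0, 13), (0, 18), (0, 19), (1, 12), (1, 13), (1, 18), (1, 19), (2, 12), (2, 13), (2, 18), (2, 19), (3, 12), (3, 13), (3, 18), (3, 19), (4, 12), (4, 13), (4, 18), (4, 19), (5, 12), (5, 13), (5, 18), (5, 19), (6, 12), (6, 13), (6, 18), (6, 19), (7, 12), (7, 13), (7, 18), (7, 19), (8, 12), (8, 13), (8, 18), (8, 19), (9, 12), (9, 13), (9, 18), (9, 19), (10, 12), (10, 13), (10, 18), (10, 19), (11, 12), (11, 13), (11, 18), (11, 19), (12, 12), (12, 13), (12, 18), (12, 19), (13, 12), (13, 13), (13, 18), (13, 19), (14, 12), (14, 13), (14, 18), (14, 19), (15, 12), (15, 13), (15, 18), (15, 19)]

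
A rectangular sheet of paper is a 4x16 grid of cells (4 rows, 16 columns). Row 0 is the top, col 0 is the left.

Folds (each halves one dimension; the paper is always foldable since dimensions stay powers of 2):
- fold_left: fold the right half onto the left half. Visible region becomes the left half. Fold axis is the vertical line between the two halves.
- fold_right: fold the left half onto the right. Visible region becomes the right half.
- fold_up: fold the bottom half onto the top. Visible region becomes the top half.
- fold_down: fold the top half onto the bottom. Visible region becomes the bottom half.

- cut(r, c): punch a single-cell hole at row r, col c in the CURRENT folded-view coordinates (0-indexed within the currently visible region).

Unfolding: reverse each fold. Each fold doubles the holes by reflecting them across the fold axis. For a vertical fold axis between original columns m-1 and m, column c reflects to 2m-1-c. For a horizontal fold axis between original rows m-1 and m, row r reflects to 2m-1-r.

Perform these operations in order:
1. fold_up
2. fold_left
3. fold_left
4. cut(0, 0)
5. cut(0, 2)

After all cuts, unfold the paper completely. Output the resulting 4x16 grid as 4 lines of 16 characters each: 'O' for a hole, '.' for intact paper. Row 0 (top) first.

Op 1 fold_up: fold axis h@2; visible region now rows[0,2) x cols[0,16) = 2x16
Op 2 fold_left: fold axis v@8; visible region now rows[0,2) x cols[0,8) = 2x8
Op 3 fold_left: fold axis v@4; visible region now rows[0,2) x cols[0,4) = 2x4
Op 4 cut(0, 0): punch at orig (0,0); cuts so far [(0, 0)]; region rows[0,2) x cols[0,4) = 2x4
Op 5 cut(0, 2): punch at orig (0,2); cuts so far [(0, 0), (0, 2)]; region rows[0,2) x cols[0,4) = 2x4
Unfold 1 (reflect across v@4): 4 holes -> [(0, 0), (0, 2), (0, 5), (0, 7)]
Unfold 2 (reflect across v@8): 8 holes -> [(0, 0), (0, 2), (0, 5), (0, 7), (0, 8), (0, 10), (0, 13), (0, 15)]
Unfold 3 (reflect across h@2): 16 holes -> [(0, 0), (0, 2), (0, 5), (0, 7), (0, 8), (0, 10), (0, 13), (0, 15), (3, 0), (3, 2), (3, 5), (3, 7), (3, 8), (3, 10), (3, 13), (3, 15)]

Answer: O.O..O.OO.O..O.O
................
................
O.O..O.OO.O..O.O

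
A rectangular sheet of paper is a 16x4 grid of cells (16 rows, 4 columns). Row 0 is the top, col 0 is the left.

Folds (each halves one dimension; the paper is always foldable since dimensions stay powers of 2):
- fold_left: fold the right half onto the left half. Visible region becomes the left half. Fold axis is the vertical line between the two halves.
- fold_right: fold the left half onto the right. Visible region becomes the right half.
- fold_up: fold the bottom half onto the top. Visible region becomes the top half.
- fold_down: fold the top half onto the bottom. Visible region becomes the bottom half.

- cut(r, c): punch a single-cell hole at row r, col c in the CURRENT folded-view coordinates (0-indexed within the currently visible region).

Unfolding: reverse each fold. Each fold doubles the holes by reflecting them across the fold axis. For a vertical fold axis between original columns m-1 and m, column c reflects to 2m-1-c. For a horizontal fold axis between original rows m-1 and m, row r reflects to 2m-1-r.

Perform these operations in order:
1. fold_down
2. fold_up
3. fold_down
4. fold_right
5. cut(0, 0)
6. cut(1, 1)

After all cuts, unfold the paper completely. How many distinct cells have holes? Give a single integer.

Op 1 fold_down: fold axis h@8; visible region now rows[8,16) x cols[0,4) = 8x4
Op 2 fold_up: fold axis h@12; visible region now rows[8,12) x cols[0,4) = 4x4
Op 3 fold_down: fold axis h@10; visible region now rows[10,12) x cols[0,4) = 2x4
Op 4 fold_right: fold axis v@2; visible region now rows[10,12) x cols[2,4) = 2x2
Op 5 cut(0, 0): punch at orig (10,2); cuts so far [(10, 2)]; region rows[10,12) x cols[2,4) = 2x2
Op 6 cut(1, 1): punch at orig (11,3); cuts so far [(10, 2), (11, 3)]; region rows[10,12) x cols[2,4) = 2x2
Unfold 1 (reflect across v@2): 4 holes -> [(10, 1), (10, 2), (11, 0), (11, 3)]
Unfold 2 (reflect across h@10): 8 holes -> [(8, 0), (8, 3), (9, 1), (9, 2), (10, 1), (10, 2), (11, 0), (11, 3)]
Unfold 3 (reflect across h@12): 16 holes -> [(8, 0), (8, 3), (9, 1), (9, 2), (10, 1), (10, 2), (11, 0), (11, 3), (12, 0), (12, 3), (13, 1), (13, 2), (14, 1), (14, 2), (15, 0), (15, 3)]
Unfold 4 (reflect across h@8): 32 holes -> [(0, 0), (0, 3), (1, 1), (1, 2), (2, 1), (2, 2), (3, 0), (3, 3), (4, 0), (4, 3), (5, 1), (5, 2), (6, 1), (6, 2), (7, 0), (7, 3), (8, 0), (8, 3), (9, 1), (9, 2), (10, 1), (10, 2), (11, 0), (11, 3), (12, 0), (12, 3), (13, 1), (13, 2), (14, 1), (14, 2), (15, 0), (15, 3)]

Answer: 32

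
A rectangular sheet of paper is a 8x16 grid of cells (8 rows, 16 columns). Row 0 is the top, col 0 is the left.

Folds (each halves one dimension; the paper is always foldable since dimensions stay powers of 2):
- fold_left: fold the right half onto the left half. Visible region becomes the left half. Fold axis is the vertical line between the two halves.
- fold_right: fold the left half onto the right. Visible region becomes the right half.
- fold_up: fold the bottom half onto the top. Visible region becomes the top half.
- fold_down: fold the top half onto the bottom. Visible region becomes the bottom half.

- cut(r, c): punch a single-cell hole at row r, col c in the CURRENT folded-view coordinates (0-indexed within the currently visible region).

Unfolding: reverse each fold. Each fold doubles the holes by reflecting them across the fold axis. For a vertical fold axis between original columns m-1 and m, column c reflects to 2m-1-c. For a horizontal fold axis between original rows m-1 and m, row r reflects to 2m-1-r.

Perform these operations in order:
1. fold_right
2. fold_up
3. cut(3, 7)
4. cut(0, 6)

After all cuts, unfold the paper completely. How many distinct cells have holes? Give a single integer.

Answer: 8

Derivation:
Op 1 fold_right: fold axis v@8; visible region now rows[0,8) x cols[8,16) = 8x8
Op 2 fold_up: fold axis h@4; visible region now rows[0,4) x cols[8,16) = 4x8
Op 3 cut(3, 7): punch at orig (3,15); cuts so far [(3, 15)]; region rows[0,4) x cols[8,16) = 4x8
Op 4 cut(0, 6): punch at orig (0,14); cuts so far [(0, 14), (3, 15)]; region rows[0,4) x cols[8,16) = 4x8
Unfold 1 (reflect across h@4): 4 holes -> [(0, 14), (3, 15), (4, 15), (7, 14)]
Unfold 2 (reflect across v@8): 8 holes -> [(0, 1), (0, 14), (3, 0), (3, 15), (4, 0), (4, 15), (7, 1), (7, 14)]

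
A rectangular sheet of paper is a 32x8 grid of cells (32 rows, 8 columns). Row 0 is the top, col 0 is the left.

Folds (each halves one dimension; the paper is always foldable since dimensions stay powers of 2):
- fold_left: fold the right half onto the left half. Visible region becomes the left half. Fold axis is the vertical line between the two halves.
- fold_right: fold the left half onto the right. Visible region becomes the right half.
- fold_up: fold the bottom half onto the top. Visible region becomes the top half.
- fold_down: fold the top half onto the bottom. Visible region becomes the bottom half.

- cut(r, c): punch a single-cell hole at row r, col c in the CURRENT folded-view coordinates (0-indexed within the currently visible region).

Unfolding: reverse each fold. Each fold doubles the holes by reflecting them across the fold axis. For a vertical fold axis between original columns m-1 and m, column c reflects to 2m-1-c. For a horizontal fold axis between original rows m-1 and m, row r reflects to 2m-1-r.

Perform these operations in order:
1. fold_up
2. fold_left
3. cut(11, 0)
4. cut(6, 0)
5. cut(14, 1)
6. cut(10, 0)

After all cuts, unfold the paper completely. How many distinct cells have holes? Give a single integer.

Answer: 16

Derivation:
Op 1 fold_up: fold axis h@16; visible region now rows[0,16) x cols[0,8) = 16x8
Op 2 fold_left: fold axis v@4; visible region now rows[0,16) x cols[0,4) = 16x4
Op 3 cut(11, 0): punch at orig (11,0); cuts so far [(11, 0)]; region rows[0,16) x cols[0,4) = 16x4
Op 4 cut(6, 0): punch at orig (6,0); cuts so far [(6, 0), (11, 0)]; region rows[0,16) x cols[0,4) = 16x4
Op 5 cut(14, 1): punch at orig (14,1); cuts so far [(6, 0), (11, 0), (14, 1)]; region rows[0,16) x cols[0,4) = 16x4
Op 6 cut(10, 0): punch at orig (10,0); cuts so far [(6, 0), (10, 0), (11, 0), (14, 1)]; region rows[0,16) x cols[0,4) = 16x4
Unfold 1 (reflect across v@4): 8 holes -> [(6, 0), (6, 7), (10, 0), (10, 7), (11, 0), (11, 7), (14, 1), (14, 6)]
Unfold 2 (reflect across h@16): 16 holes -> [(6, 0), (6, 7), (10, 0), (10, 7), (11, 0), (11, 7), (14, 1), (14, 6), (17, 1), (17, 6), (20, 0), (20, 7), (21, 0), (21, 7), (25, 0), (25, 7)]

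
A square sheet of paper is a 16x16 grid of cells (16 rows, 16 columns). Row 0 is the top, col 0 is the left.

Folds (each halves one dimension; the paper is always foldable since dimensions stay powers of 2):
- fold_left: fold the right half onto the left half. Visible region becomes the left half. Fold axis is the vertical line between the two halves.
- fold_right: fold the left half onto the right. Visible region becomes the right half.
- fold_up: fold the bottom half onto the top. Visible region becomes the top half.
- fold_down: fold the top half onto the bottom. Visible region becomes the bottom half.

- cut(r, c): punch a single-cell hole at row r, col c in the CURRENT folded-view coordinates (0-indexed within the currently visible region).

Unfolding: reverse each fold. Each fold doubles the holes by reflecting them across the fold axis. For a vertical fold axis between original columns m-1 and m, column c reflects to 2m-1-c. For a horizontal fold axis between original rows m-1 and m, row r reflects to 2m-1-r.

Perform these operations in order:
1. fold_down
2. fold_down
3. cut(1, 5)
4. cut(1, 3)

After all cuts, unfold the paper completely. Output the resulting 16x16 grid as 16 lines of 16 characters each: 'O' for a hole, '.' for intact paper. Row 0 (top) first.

Answer: ................
................
...O.O..........
................
................
...O.O..........
................
................
................
................
...O.O..........
................
................
...O.O..........
................
................

Derivation:
Op 1 fold_down: fold axis h@8; visible region now rows[8,16) x cols[0,16) = 8x16
Op 2 fold_down: fold axis h@12; visible region now rows[12,16) x cols[0,16) = 4x16
Op 3 cut(1, 5): punch at orig (13,5); cuts so far [(13, 5)]; region rows[12,16) x cols[0,16) = 4x16
Op 4 cut(1, 3): punch at orig (13,3); cuts so far [(13, 3), (13, 5)]; region rows[12,16) x cols[0,16) = 4x16
Unfold 1 (reflect across h@12): 4 holes -> [(10, 3), (10, 5), (13, 3), (13, 5)]
Unfold 2 (reflect across h@8): 8 holes -> [(2, 3), (2, 5), (5, 3), (5, 5), (10, 3), (10, 5), (13, 3), (13, 5)]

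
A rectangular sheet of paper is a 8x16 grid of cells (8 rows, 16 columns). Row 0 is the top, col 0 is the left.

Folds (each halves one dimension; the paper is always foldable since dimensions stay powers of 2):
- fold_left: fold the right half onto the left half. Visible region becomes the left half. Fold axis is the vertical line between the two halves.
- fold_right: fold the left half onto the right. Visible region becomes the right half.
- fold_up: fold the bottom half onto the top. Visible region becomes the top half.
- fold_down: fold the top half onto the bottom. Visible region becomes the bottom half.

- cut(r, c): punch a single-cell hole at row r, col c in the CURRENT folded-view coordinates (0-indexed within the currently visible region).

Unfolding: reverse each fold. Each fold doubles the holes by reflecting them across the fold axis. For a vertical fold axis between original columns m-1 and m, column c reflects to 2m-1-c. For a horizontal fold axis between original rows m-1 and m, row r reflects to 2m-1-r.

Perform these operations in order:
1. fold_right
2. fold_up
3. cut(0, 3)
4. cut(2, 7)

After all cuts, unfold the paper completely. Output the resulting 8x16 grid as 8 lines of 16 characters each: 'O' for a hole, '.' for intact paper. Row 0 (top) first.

Op 1 fold_right: fold axis v@8; visible region now rows[0,8) x cols[8,16) = 8x8
Op 2 fold_up: fold axis h@4; visible region now rows[0,4) x cols[8,16) = 4x8
Op 3 cut(0, 3): punch at orig (0,11); cuts so far [(0, 11)]; region rows[0,4) x cols[8,16) = 4x8
Op 4 cut(2, 7): punch at orig (2,15); cuts so far [(0, 11), (2, 15)]; region rows[0,4) x cols[8,16) = 4x8
Unfold 1 (reflect across h@4): 4 holes -> [(0, 11), (2, 15), (5, 15), (7, 11)]
Unfold 2 (reflect across v@8): 8 holes -> [(0, 4), (0, 11), (2, 0), (2, 15), (5, 0), (5, 15), (7, 4), (7, 11)]

Answer: ....O......O....
................
O..............O
................
................
O..............O
................
....O......O....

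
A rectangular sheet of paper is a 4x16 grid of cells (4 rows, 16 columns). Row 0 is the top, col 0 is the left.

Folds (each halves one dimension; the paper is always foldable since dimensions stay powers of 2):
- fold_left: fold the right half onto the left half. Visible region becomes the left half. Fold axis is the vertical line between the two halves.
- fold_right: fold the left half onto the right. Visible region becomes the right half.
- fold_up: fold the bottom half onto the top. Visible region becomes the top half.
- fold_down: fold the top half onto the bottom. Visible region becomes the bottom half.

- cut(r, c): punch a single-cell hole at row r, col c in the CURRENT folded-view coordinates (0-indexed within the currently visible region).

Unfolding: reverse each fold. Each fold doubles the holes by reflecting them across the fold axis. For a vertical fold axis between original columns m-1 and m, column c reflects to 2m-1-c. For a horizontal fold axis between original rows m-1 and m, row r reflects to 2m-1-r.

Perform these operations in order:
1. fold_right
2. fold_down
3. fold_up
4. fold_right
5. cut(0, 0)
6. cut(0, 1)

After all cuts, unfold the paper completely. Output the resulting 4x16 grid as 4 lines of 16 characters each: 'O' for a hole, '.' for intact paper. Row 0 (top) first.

Answer: ..OOOO....OOOO..
..OOOO....OOOO..
..OOOO....OOOO..
..OOOO....OOOO..

Derivation:
Op 1 fold_right: fold axis v@8; visible region now rows[0,4) x cols[8,16) = 4x8
Op 2 fold_down: fold axis h@2; visible region now rows[2,4) x cols[8,16) = 2x8
Op 3 fold_up: fold axis h@3; visible region now rows[2,3) x cols[8,16) = 1x8
Op 4 fold_right: fold axis v@12; visible region now rows[2,3) x cols[12,16) = 1x4
Op 5 cut(0, 0): punch at orig (2,12); cuts so far [(2, 12)]; region rows[2,3) x cols[12,16) = 1x4
Op 6 cut(0, 1): punch at orig (2,13); cuts so far [(2, 12), (2, 13)]; region rows[2,3) x cols[12,16) = 1x4
Unfold 1 (reflect across v@12): 4 holes -> [(2, 10), (2, 11), (2, 12), (2, 13)]
Unfold 2 (reflect across h@3): 8 holes -> [(2, 10), (2, 11), (2, 12), (2, 13), (3, 10), (3, 11), (3, 12), (3, 13)]
Unfold 3 (reflect across h@2): 16 holes -> [(0, 10), (0, 11), (0, 12), (0, 13), (1, 10), (1, 11), (1, 12), (1, 13), (2, 10), (2, 11), (2, 12), (2, 13), (3, 10), (3, 11), (3, 12), (3, 13)]
Unfold 4 (reflect across v@8): 32 holes -> [(0, 2), (0, 3), (0, 4), (0, 5), (0, 10), (0, 11), (0, 12), (0, 13), (1, 2), (1, 3), (1, 4), (1, 5), (1, 10), (1, 11), (1, 12), (1, 13), (2, 2), (2, 3), (2, 4), (2, 5), (2, 10), (2, 11), (2, 12), (2, 13), (3, 2), (3, 3), (3, 4), (3, 5), (3, 10), (3, 11), (3, 12), (3, 13)]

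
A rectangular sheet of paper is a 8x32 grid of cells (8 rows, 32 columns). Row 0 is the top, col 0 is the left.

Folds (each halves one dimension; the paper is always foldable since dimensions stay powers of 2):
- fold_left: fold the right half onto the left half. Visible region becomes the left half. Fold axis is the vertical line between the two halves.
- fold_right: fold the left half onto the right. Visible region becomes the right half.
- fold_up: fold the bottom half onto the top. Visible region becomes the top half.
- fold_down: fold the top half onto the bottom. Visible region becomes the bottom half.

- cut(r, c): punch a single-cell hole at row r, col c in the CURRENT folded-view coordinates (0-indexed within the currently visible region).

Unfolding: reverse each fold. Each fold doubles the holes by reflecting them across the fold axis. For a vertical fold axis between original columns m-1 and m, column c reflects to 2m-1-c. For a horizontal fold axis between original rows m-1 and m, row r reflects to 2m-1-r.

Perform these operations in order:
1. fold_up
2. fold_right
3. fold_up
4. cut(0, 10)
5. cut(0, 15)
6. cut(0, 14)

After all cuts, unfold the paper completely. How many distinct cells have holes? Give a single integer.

Answer: 24

Derivation:
Op 1 fold_up: fold axis h@4; visible region now rows[0,4) x cols[0,32) = 4x32
Op 2 fold_right: fold axis v@16; visible region now rows[0,4) x cols[16,32) = 4x16
Op 3 fold_up: fold axis h@2; visible region now rows[0,2) x cols[16,32) = 2x16
Op 4 cut(0, 10): punch at orig (0,26); cuts so far [(0, 26)]; region rows[0,2) x cols[16,32) = 2x16
Op 5 cut(0, 15): punch at orig (0,31); cuts so far [(0, 26), (0, 31)]; region rows[0,2) x cols[16,32) = 2x16
Op 6 cut(0, 14): punch at orig (0,30); cuts so far [(0, 26), (0, 30), (0, 31)]; region rows[0,2) x cols[16,32) = 2x16
Unfold 1 (reflect across h@2): 6 holes -> [(0, 26), (0, 30), (0, 31), (3, 26), (3, 30), (3, 31)]
Unfold 2 (reflect across v@16): 12 holes -> [(0, 0), (0, 1), (0, 5), (0, 26), (0, 30), (0, 31), (3, 0), (3, 1), (3, 5), (3, 26), (3, 30), (3, 31)]
Unfold 3 (reflect across h@4): 24 holes -> [(0, 0), (0, 1), (0, 5), (0, 26), (0, 30), (0, 31), (3, 0), (3, 1), (3, 5), (3, 26), (3, 30), (3, 31), (4, 0), (4, 1), (4, 5), (4, 26), (4, 30), (4, 31), (7, 0), (7, 1), (7, 5), (7, 26), (7, 30), (7, 31)]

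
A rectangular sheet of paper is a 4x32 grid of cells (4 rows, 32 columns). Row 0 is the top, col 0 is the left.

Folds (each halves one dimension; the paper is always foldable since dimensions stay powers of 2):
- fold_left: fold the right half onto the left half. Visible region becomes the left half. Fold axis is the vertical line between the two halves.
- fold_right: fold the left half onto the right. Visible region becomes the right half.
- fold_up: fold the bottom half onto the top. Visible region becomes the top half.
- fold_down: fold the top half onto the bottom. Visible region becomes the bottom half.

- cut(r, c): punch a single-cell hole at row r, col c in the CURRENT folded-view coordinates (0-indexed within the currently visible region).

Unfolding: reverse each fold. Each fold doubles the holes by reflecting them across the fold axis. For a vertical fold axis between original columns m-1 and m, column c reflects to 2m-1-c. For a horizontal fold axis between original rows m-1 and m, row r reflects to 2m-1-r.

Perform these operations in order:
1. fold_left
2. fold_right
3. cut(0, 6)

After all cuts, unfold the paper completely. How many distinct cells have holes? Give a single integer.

Op 1 fold_left: fold axis v@16; visible region now rows[0,4) x cols[0,16) = 4x16
Op 2 fold_right: fold axis v@8; visible region now rows[0,4) x cols[8,16) = 4x8
Op 3 cut(0, 6): punch at orig (0,14); cuts so far [(0, 14)]; region rows[0,4) x cols[8,16) = 4x8
Unfold 1 (reflect across v@8): 2 holes -> [(0, 1), (0, 14)]
Unfold 2 (reflect across v@16): 4 holes -> [(0, 1), (0, 14), (0, 17), (0, 30)]

Answer: 4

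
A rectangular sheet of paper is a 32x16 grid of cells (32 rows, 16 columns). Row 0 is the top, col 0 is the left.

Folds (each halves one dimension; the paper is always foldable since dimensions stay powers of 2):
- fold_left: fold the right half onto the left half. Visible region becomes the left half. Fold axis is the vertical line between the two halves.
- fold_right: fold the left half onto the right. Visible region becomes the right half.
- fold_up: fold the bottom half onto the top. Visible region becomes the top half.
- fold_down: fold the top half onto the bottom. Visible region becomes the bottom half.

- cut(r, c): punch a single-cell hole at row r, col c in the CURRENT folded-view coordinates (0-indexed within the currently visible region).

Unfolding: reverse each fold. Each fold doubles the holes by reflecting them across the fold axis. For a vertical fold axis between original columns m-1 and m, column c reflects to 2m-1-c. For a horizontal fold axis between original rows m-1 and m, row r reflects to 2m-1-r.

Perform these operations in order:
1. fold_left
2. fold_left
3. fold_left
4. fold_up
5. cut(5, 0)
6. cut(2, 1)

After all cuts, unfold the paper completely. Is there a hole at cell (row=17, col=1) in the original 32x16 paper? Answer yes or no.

Answer: no

Derivation:
Op 1 fold_left: fold axis v@8; visible region now rows[0,32) x cols[0,8) = 32x8
Op 2 fold_left: fold axis v@4; visible region now rows[0,32) x cols[0,4) = 32x4
Op 3 fold_left: fold axis v@2; visible region now rows[0,32) x cols[0,2) = 32x2
Op 4 fold_up: fold axis h@16; visible region now rows[0,16) x cols[0,2) = 16x2
Op 5 cut(5, 0): punch at orig (5,0); cuts so far [(5, 0)]; region rows[0,16) x cols[0,2) = 16x2
Op 6 cut(2, 1): punch at orig (2,1); cuts so far [(2, 1), (5, 0)]; region rows[0,16) x cols[0,2) = 16x2
Unfold 1 (reflect across h@16): 4 holes -> [(2, 1), (5, 0), (26, 0), (29, 1)]
Unfold 2 (reflect across v@2): 8 holes -> [(2, 1), (2, 2), (5, 0), (5, 3), (26, 0), (26, 3), (29, 1), (29, 2)]
Unfold 3 (reflect across v@4): 16 holes -> [(2, 1), (2, 2), (2, 5), (2, 6), (5, 0), (5, 3), (5, 4), (5, 7), (26, 0), (26, 3), (26, 4), (26, 7), (29, 1), (29, 2), (29, 5), (29, 6)]
Unfold 4 (reflect across v@8): 32 holes -> [(2, 1), (2, 2), (2, 5), (2, 6), (2, 9), (2, 10), (2, 13), (2, 14), (5, 0), (5, 3), (5, 4), (5, 7), (5, 8), (5, 11), (5, 12), (5, 15), (26, 0), (26, 3), (26, 4), (26, 7), (26, 8), (26, 11), (26, 12), (26, 15), (29, 1), (29, 2), (29, 5), (29, 6), (29, 9), (29, 10), (29, 13), (29, 14)]
Holes: [(2, 1), (2, 2), (2, 5), (2, 6), (2, 9), (2, 10), (2, 13), (2, 14), (5, 0), (5, 3), (5, 4), (5, 7), (5, 8), (5, 11), (5, 12), (5, 15), (26, 0), (26, 3), (26, 4), (26, 7), (26, 8), (26, 11), (26, 12), (26, 15), (29, 1), (29, 2), (29, 5), (29, 6), (29, 9), (29, 10), (29, 13), (29, 14)]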